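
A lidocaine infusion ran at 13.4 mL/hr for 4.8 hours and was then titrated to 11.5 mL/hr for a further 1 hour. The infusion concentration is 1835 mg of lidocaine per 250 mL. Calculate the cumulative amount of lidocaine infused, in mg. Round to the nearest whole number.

557 mg

Concentration = 1835 mg ÷ 250 mL = 7.34 mg/mL
Stage 1: 13.4 mL/hr × 4.8 hr = 64.32 mL → 64.32 mL × 7.34 mg/mL = 472.1088 mg
Stage 2: 11.5 mL/hr × 1 hr = 11.5 mL → 11.5 mL × 7.34 mg/mL = 84.41 mg
Total = 472.1088 + 84.41 = 556.5188 mg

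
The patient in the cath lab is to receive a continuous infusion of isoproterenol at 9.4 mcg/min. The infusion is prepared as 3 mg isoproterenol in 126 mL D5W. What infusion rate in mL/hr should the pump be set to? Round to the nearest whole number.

9.4 mcg/min × 60 min/hr = 564 mcg/hr
Concentration = 3 mg ÷ 126 mL = 0.02380952 mg/mL = 23.80952 mcg/mL
Rate = 564 mcg/hr ÷ 23.80952 mcg/mL = 23.688 mL/hr

24 mL/hr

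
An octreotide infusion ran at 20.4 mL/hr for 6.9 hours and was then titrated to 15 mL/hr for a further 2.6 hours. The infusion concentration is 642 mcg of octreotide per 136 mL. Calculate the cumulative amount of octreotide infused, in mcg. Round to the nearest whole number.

Concentration = 642 mcg ÷ 136 mL = 4.720588 mcg/mL
Stage 1: 20.4 mL/hr × 6.9 hr = 140.76 mL → 140.76 mL × 4.720588 mcg/mL = 664.47 mcg
Stage 2: 15 mL/hr × 2.6 hr = 39 mL → 39 mL × 4.720588 mcg/mL = 184.1029 mcg
Total = 664.47 + 184.1029 = 848.5729 mcg

849 mcg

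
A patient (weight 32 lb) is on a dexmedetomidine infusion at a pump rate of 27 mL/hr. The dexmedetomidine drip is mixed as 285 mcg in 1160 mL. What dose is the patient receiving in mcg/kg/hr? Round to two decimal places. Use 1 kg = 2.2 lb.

0.46 mcg/kg/hr

Weight = 32 lb ÷ 2.2 lb/kg = 14.54545 kg
Concentration = 285 mcg ÷ 1160 mL = 0.2456897 mcg/mL
Drug rate = 27 mL/hr × 0.2456897 mcg/mL = 6.633621 mcg/hr
6.633621 mcg/hr ÷ 14.54545 kg = 0.4560614 mcg/kg/hr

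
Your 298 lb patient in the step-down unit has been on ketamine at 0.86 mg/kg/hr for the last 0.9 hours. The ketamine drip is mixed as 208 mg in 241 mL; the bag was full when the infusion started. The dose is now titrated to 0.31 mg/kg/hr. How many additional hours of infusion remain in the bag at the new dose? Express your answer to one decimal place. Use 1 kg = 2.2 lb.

2.5 hours

Initial rate:
Weight = 298 lb ÷ 2.2 lb/kg = 135.4545 kg
Dose = 0.86 mg/kg/hr × 135.4545 kg = 116.4909 mg/hr
Concentration = 208 mg ÷ 241 mL = 0.8630705 mg/mL
Rate = 116.4909 mg/hr ÷ 0.8630705 mg/mL = 134.9726 mL/hr
Volume infused so far = 134.9726 mL/hr × 0.9 hr = 121.4754 mL
Volume remaining = 241 − 121.4754 = 119.5246 mL
New rate:
Dose = 0.31 mg/kg/hr × 135.4545 kg = 41.99091 mg/hr
Rate = 41.99091 mg/hr ÷ 0.8630705 mg/mL = 48.65293 mL/hr
Time remaining = 119.5246 mL ÷ 48.65293 mL/hr = 2.456679 hr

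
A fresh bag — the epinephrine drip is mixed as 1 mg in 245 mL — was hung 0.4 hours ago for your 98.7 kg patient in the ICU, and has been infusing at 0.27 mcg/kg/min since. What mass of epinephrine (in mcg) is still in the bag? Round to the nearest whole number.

Dose = 0.27 mcg/kg/min × 98.7 kg = 26.649 mcg/min
26.649 mcg/min × 60 min/hr = 1598.94 mcg/hr
Concentration = 1 mg ÷ 245 mL = 0.004081633 mg/mL = 4.081633 mcg/mL
Rate = 1598.94 mcg/hr ÷ 4.081633 mcg/mL = 391.7403 mL/hr
Volume infused = 391.7403 mL/hr × 0.4 hr = 156.6961 mL
Volume remaining = 245 − 156.6961 = 88.30388 mL
Drug remaining = 88.30388 mL × 4.081633 mcg/mL = 360.424 mcg

360 mcg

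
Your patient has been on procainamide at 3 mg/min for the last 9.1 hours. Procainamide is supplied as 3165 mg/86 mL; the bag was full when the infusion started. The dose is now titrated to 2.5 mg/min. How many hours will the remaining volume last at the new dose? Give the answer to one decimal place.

Initial rate:
3 mg/min × 60 min/hr = 180 mg/hr
Concentration = 3165 mg ÷ 86 mL = 36.80233 mg/mL
Rate = 180 mg/hr ÷ 36.80233 mg/mL = 4.890995 mL/hr
Volume infused so far = 4.890995 mL/hr × 9.1 hr = 44.50806 mL
Volume remaining = 86 − 44.50806 = 41.49194 mL
New rate:
2.5 mg/min × 60 min/hr = 150 mg/hr
Rate = 150 mg/hr ÷ 36.80233 mg/mL = 4.075829 mL/hr
Time remaining = 41.49194 mL ÷ 4.075829 mL/hr = 10.18 hr

10.2 hours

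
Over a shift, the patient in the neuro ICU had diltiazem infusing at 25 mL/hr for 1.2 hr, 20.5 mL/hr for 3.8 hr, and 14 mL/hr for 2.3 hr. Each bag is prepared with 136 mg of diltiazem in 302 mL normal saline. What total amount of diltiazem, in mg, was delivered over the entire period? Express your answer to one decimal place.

Concentration = 136 mg ÷ 302 mL = 0.4503311 mg/mL
Stage 1: 25 mL/hr × 1.2 hr = 30 mL → 30 mL × 0.4503311 mg/mL = 13.50993 mg
Stage 2: 20.5 mL/hr × 3.8 hr = 77.9 mL → 77.9 mL × 0.4503311 mg/mL = 35.08079 mg
Stage 3: 14 mL/hr × 2.3 hr = 32.2 mL → 32.2 mL × 0.4503311 mg/mL = 14.50066 mg
Total = 13.50993 + 35.08079 + 14.50066 = 63.09139 mg

63.1 mg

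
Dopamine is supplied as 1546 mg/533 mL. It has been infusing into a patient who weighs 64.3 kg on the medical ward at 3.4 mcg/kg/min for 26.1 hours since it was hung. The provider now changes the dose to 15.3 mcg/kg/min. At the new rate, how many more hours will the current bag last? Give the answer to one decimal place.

Initial rate:
Dose = 3.4 mcg/kg/min × 64.3 kg = 218.62 mcg/min
218.62 mcg/min × 60 min/hr = 13117.2 mcg/hr
Concentration = 1546 mg ÷ 533 mL = 2.900563 mg/mL = 2900.563 mcg/mL
Rate = 13117.2 mcg/hr ÷ 2900.563 mcg/mL = 4.522295 mL/hr
Volume infused so far = 4.522295 mL/hr × 26.1 hr = 118.0319 mL
Volume remaining = 533 − 118.0319 = 414.9681 mL
New rate:
Dose = 15.3 mcg/kg/min × 64.3 kg = 983.79 mcg/min
983.79 mcg/min × 60 min/hr = 59027.4 mcg/hr
Rate = 59027.4 mcg/hr ÷ 2900.563 mcg/mL = 20.35033 mL/hr
Time remaining = 414.9681 mL ÷ 20.35033 mL/hr = 20.39123 hr

20.4 hours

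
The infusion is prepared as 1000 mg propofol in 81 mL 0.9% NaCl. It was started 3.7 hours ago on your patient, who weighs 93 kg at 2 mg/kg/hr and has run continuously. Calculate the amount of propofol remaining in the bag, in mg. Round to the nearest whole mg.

Dose = 2 mg/kg/hr × 93 kg = 186 mg/hr
Concentration = 1000 mg ÷ 81 mL = 12.34568 mg/mL
Rate = 186 mg/hr ÷ 12.34568 mg/mL = 15.066 mL/hr
Volume infused = 15.066 mL/hr × 3.7 hr = 55.7442 mL
Volume remaining = 81 − 55.7442 = 25.2558 mL
Drug remaining = 25.2558 mL × 12.34568 mg/mL = 311.8 mg

312 mg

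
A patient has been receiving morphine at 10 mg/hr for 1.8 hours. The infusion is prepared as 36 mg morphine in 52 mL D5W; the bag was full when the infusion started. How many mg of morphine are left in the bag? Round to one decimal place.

Concentration = 36 mg ÷ 52 mL = 0.6923077 mg/mL
Rate = 10 mg/hr ÷ 0.6923077 mg/mL = 14.44444 mL/hr
Volume infused = 14.44444 mL/hr × 1.8 hr = 26 mL
Volume remaining = 52 − 26 = 26 mL
Drug remaining = 26 mL × 0.6923077 mg/mL = 18 mg

18.0 mg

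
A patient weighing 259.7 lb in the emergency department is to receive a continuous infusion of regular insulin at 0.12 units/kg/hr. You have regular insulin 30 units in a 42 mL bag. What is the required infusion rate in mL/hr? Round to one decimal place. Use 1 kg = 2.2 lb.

19.8 mL/hr

Weight = 259.7 lb ÷ 2.2 lb/kg = 118.0455 kg
Dose = 0.12 units/kg/hr × 118.0455 kg = 14.16545 units/hr
Concentration = 30 units ÷ 42 mL = 0.7142857 units/mL
Rate = 14.16545 units/hr ÷ 0.7142857 units/mL = 19.83164 mL/hr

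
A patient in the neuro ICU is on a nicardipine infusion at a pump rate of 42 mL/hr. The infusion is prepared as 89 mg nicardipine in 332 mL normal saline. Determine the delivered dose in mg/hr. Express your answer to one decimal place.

11.3 mg/hr

Concentration = 89 mg ÷ 332 mL = 0.2680723 mg/mL
Drug rate = 42 mL/hr × 0.2680723 mg/mL = 11.25904 mg/hr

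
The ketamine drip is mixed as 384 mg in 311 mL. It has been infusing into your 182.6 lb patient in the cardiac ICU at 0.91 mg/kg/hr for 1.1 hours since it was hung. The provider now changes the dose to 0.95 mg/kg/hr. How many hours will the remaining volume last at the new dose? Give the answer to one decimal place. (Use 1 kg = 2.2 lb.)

Initial rate:
Weight = 182.6 lb ÷ 2.2 lb/kg = 83 kg
Dose = 0.91 mg/kg/hr × 83 kg = 75.53 mg/hr
Concentration = 384 mg ÷ 311 mL = 1.234727 mg/mL
Rate = 75.53 mg/hr ÷ 1.234727 mg/mL = 61.17143 mL/hr
Volume infused so far = 61.17143 mL/hr × 1.1 hr = 67.28858 mL
Volume remaining = 311 − 67.28858 = 243.7114 mL
New rate:
Dose = 0.95 mg/kg/hr × 83 kg = 78.85 mg/hr
Rate = 78.85 mg/hr ÷ 1.234727 mg/mL = 63.86029 mL/hr
Time remaining = 243.7114 mL ÷ 63.86029 mL/hr = 3.816322 hr

3.8 hours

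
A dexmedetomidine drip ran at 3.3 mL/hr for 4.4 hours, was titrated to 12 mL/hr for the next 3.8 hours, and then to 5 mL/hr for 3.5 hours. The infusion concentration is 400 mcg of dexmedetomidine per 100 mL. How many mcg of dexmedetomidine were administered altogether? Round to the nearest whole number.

310 mcg

Concentration = 400 mcg ÷ 100 mL = 4 mcg/mL
Stage 1: 3.3 mL/hr × 4.4 hr = 14.52 mL → 14.52 mL × 4 mcg/mL = 58.08 mcg
Stage 2: 12 mL/hr × 3.8 hr = 45.6 mL → 45.6 mL × 4 mcg/mL = 182.4 mcg
Stage 3: 5 mL/hr × 3.5 hr = 17.5 mL → 17.5 mL × 4 mcg/mL = 70 mcg
Total = 58.08 + 182.4 + 70 = 310.48 mcg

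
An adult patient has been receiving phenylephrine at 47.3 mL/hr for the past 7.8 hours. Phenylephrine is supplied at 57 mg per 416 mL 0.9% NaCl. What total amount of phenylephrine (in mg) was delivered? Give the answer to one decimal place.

Concentration = 57 mg ÷ 416 mL = 0.1370192 mg/mL = 137.0192 mcg/mL
Drug rate = 47.3 mL/hr × 137.0192 mcg/mL = 6481.01 mcg/hr
Total = 6481.01 mcg/hr × 7.8 hr = 50551.88 mcg = 50.55188 mg

50.6 mg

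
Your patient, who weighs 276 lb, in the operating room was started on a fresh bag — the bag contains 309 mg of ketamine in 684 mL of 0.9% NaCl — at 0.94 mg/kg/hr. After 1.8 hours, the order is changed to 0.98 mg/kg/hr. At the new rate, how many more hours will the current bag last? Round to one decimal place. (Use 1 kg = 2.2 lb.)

0.8 hours

Initial rate:
Weight = 276 lb ÷ 2.2 lb/kg = 125.4545 kg
Dose = 0.94 mg/kg/hr × 125.4545 kg = 117.9273 mg/hr
Concentration = 309 mg ÷ 684 mL = 0.4517544 mg/mL
Rate = 117.9273 mg/hr ÷ 0.4517544 mg/mL = 261.0429 mL/hr
Volume infused so far = 261.0429 mL/hr × 1.8 hr = 469.8772 mL
Volume remaining = 684 − 469.8772 = 214.1228 mL
New rate:
Dose = 0.98 mg/kg/hr × 125.4545 kg = 122.9455 mg/hr
Rate = 122.9455 mg/hr ÷ 0.4517544 mg/mL = 272.1511 mL/hr
Time remaining = 214.1228 mL ÷ 272.1511 mL/hr = 0.7867791 hr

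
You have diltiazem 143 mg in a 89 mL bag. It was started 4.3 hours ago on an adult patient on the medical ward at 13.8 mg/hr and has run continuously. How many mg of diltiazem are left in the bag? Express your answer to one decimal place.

Concentration = 143 mg ÷ 89 mL = 1.606742 mg/mL
Rate = 13.8 mg/hr ÷ 1.606742 mg/mL = 8.588811 mL/hr
Volume infused = 8.588811 mL/hr × 4.3 hr = 36.93189 mL
Volume remaining = 89 − 36.93189 = 52.06811 mL
Drug remaining = 52.06811 mL × 1.606742 mg/mL = 83.66 mg

83.7 mg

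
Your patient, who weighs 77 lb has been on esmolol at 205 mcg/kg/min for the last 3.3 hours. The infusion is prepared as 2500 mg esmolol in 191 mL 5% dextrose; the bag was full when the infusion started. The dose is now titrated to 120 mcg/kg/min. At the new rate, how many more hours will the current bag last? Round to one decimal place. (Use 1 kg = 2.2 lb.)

Initial rate:
Weight = 77 lb ÷ 2.2 lb/kg = 35 kg
Dose = 205 mcg/kg/min × 35 kg = 7175 mcg/min
7175 mcg/min × 60 min/hr = 430500 mcg/hr
Concentration = 2500 mg ÷ 191 mL = 13.08901 mg/mL = 13089.01 mcg/mL
Rate = 430500 mcg/hr ÷ 13089.01 mcg/mL = 32.8902 mL/hr
Volume infused so far = 32.8902 mL/hr × 3.3 hr = 108.5377 mL
Volume remaining = 191 − 108.5377 = 82.46234 mL
New rate:
Dose = 120 mcg/kg/min × 35 kg = 4200 mcg/min
4200 mcg/min × 60 min/hr = 252000 mcg/hr
Rate = 252000 mcg/hr ÷ 13089.01 mcg/mL = 19.2528 mL/hr
Time remaining = 82.46234 mL ÷ 19.2528 mL/hr = 4.283135 hr

4.3 hours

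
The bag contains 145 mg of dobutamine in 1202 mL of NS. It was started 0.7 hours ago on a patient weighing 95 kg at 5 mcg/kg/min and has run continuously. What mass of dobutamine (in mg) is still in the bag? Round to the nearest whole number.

125 mg

Dose = 5 mcg/kg/min × 95 kg = 475 mcg/min
475 mcg/min × 60 min/hr = 28500 mcg/hr
Concentration = 145 mg ÷ 1202 mL = 0.1206323 mg/mL = 120.6323 mcg/mL
Rate = 28500 mcg/hr ÷ 120.6323 mcg/mL = 236.2552 mL/hr
Volume infused = 236.2552 mL/hr × 0.7 hr = 165.3786 mL
Volume remaining = 1202 − 165.3786 = 1036.621 mL
Drug remaining = 1036.621 mL × 120.6323 mcg/mL = 125050 mcg = 125.05 mg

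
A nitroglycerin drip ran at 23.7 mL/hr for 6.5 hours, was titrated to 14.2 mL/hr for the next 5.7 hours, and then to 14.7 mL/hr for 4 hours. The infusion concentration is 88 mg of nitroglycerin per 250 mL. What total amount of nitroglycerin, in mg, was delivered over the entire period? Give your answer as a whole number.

103 mg

Concentration = 88 mg ÷ 250 mL = 0.352 mg/mL
Stage 1: 23.7 mL/hr × 6.5 hr = 154.05 mL → 154.05 mL × 0.352 mg/mL = 54.2256 mg
Stage 2: 14.2 mL/hr × 5.7 hr = 80.94 mL → 80.94 mL × 0.352 mg/mL = 28.49088 mg
Stage 3: 14.7 mL/hr × 4 hr = 58.8 mL → 58.8 mL × 0.352 mg/mL = 20.6976 mg
Total = 54.2256 + 28.49088 + 20.6976 = 103.4141 mg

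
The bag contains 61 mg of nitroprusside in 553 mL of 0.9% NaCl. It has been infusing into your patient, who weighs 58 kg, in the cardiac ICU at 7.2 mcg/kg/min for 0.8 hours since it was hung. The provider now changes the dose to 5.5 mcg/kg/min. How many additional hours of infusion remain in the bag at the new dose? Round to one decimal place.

Initial rate:
Dose = 7.2 mcg/kg/min × 58 kg = 417.6 mcg/min
417.6 mcg/min × 60 min/hr = 25056 mcg/hr
Concentration = 61 mg ÷ 553 mL = 0.1103074 mg/mL = 110.3074 mcg/mL
Rate = 25056 mcg/hr ÷ 110.3074 mcg/mL = 227.147 mL/hr
Volume infused so far = 227.147 mL/hr × 0.8 hr = 181.7176 mL
Volume remaining = 553 − 181.7176 = 371.2824 mL
New rate:
Dose = 5.5 mcg/kg/min × 58 kg = 319 mcg/min
319 mcg/min × 60 min/hr = 19140 mcg/hr
Rate = 19140 mcg/hr ÷ 110.3074 mcg/mL = 173.5151 mL/hr
Time remaining = 371.2824 mL ÷ 173.5151 mL/hr = 2.13977 hr

2.1 hours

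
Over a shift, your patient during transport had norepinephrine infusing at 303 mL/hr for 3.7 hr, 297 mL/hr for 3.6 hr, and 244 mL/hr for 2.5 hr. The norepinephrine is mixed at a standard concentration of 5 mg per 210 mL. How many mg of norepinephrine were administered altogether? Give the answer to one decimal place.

Concentration = 5 mg ÷ 210 mL = 0.02380952 mg/mL
Stage 1: 303 mL/hr × 3.7 hr = 1121.1 mL → 1121.1 mL × 0.02380952 mg/mL = 26.69286 mg
Stage 2: 297 mL/hr × 3.6 hr = 1069.2 mL → 1069.2 mL × 0.02380952 mg/mL = 25.45714 mg
Stage 3: 244 mL/hr × 2.5 hr = 610 mL → 610 mL × 0.02380952 mg/mL = 14.52381 mg
Total = 26.69286 + 25.45714 + 14.52381 = 66.67381 mg

66.7 mg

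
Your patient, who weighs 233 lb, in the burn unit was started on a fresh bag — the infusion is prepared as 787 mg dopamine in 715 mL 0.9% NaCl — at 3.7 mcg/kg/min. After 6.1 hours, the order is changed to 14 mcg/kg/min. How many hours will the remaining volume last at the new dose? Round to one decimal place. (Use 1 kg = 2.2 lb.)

Initial rate:
Weight = 233 lb ÷ 2.2 lb/kg = 105.9091 kg
Dose = 3.7 mcg/kg/min × 105.9091 kg = 391.8636 mcg/min
391.8636 mcg/min × 60 min/hr = 23511.82 mcg/hr
Concentration = 787 mg ÷ 715 mL = 1.100699 mg/mL = 1100.699 mcg/mL
Rate = 23511.82 mcg/hr ÷ 1100.699 mcg/mL = 21.3608 mL/hr
Volume infused so far = 21.3608 mL/hr × 6.1 hr = 130.3009 mL
Volume remaining = 715 − 130.3009 = 584.6991 mL
New rate:
Dose = 14 mcg/kg/min × 105.9091 kg = 1482.727 mcg/min
1482.727 mcg/min × 60 min/hr = 88963.64 mcg/hr
Rate = 88963.64 mcg/hr ÷ 1100.699 mcg/mL = 80.82465 mL/hr
Time remaining = 584.6991 mL ÷ 80.82465 mL/hr = 7.234168 hr

7.2 hours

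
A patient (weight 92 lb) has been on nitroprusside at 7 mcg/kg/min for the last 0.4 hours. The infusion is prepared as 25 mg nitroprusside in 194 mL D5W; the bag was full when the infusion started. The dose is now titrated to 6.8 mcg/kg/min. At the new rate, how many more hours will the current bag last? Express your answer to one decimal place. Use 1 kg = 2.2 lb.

Initial rate:
Weight = 92 lb ÷ 2.2 lb/kg = 41.81818 kg
Dose = 7 mcg/kg/min × 41.81818 kg = 292.7273 mcg/min
292.7273 mcg/min × 60 min/hr = 17563.64 mcg/hr
Concentration = 25 mg ÷ 194 mL = 0.128866 mg/mL = 128.866 mcg/mL
Rate = 17563.64 mcg/hr ÷ 128.866 mcg/mL = 136.2938 mL/hr
Volume infused so far = 136.2938 mL/hr × 0.4 hr = 54.51753 mL
Volume remaining = 194 − 54.51753 = 139.4825 mL
New rate:
Dose = 6.8 mcg/kg/min × 41.81818 kg = 284.3636 mcg/min
284.3636 mcg/min × 60 min/hr = 17061.82 mcg/hr
Rate = 17061.82 mcg/hr ÷ 128.866 mcg/mL = 132.3997 mL/hr
Time remaining = 139.4825 mL ÷ 132.3997 mL/hr = 1.053495 hr

1.1 hours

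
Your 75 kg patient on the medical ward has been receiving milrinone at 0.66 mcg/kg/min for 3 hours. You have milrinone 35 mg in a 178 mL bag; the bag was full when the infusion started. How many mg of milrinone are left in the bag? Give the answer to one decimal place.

Dose = 0.66 mcg/kg/min × 75 kg = 49.5 mcg/min
49.5 mcg/min × 60 min/hr = 2970 mcg/hr
Concentration = 35 mg ÷ 178 mL = 0.1966292 mg/mL = 196.6292 mcg/mL
Rate = 2970 mcg/hr ÷ 196.6292 mcg/mL = 15.10457 mL/hr
Volume infused = 15.10457 mL/hr × 3 hr = 45.31371 mL
Volume remaining = 178 − 45.31371 = 132.6863 mL
Drug remaining = 132.6863 mL × 196.6292 mcg/mL = 26090 mcg = 26.09 mg

26.1 mg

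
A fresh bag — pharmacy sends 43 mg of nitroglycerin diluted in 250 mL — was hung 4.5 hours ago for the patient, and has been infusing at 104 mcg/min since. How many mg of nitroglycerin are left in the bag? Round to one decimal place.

104 mcg/min × 60 min/hr = 6240 mcg/hr
Concentration = 43 mg ÷ 250 mL = 0.172 mg/mL = 172 mcg/mL
Rate = 6240 mcg/hr ÷ 172 mcg/mL = 36.27907 mL/hr
Volume infused = 36.27907 mL/hr × 4.5 hr = 163.2558 mL
Volume remaining = 250 − 163.2558 = 86.74419 mL
Drug remaining = 86.74419 mL × 172 mcg/mL = 14920 mcg = 14.92 mg

14.9 mg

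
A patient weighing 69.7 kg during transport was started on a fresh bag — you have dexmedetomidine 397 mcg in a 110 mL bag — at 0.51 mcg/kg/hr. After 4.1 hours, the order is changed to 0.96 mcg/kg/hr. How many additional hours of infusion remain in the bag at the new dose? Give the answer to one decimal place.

Initial rate:
Dose = 0.51 mcg/kg/hr × 69.7 kg = 35.547 mcg/hr
Concentration = 397 mcg ÷ 110 mL = 3.609091 mcg/mL
Rate = 35.547 mcg/hr ÷ 3.609091 mcg/mL = 9.849295 mL/hr
Volume infused so far = 9.849295 mL/hr × 4.1 hr = 40.38211 mL
Volume remaining = 110 − 40.38211 = 69.61789 mL
New rate:
Dose = 0.96 mcg/kg/hr × 69.7 kg = 66.912 mcg/hr
Rate = 66.912 mcg/hr ÷ 3.609091 mcg/mL = 18.53985 mL/hr
Time remaining = 69.61789 mL ÷ 18.53985 mL/hr = 3.755041 hr

3.8 hours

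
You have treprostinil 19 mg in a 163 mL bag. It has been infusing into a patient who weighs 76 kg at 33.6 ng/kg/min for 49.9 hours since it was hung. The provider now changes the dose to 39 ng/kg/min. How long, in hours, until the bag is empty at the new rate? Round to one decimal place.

Initial rate:
Dose = 33.6 ng/kg/min × 76 kg = 2553.6 ng/min
2553.6 ng/min × 60 min/hr = 153216 ng/hr
Concentration = 19 mg ÷ 163 mL = 0.1165644 mg/mL = 116564.4 ng/mL
Rate = 153216 ng/hr ÷ 116564.4 ng/mL = 1.314432 mL/hr
Volume infused so far = 1.314432 mL/hr × 49.9 hr = 65.59016 mL
Volume remaining = 163 − 65.59016 = 97.40984 mL
New rate:
Dose = 39 ng/kg/min × 76 kg = 2964 ng/min
2964 ng/min × 60 min/hr = 177840 ng/hr
Rate = 177840 ng/hr ÷ 116564.4 ng/mL = 1.52568 mL/hr
Time remaining = 97.40984 mL ÷ 1.52568 mL/hr = 63.84684 hr

63.8 hours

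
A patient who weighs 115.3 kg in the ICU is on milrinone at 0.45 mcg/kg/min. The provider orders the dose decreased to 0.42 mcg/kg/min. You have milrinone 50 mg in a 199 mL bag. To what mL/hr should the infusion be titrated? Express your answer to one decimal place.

Dose = 0.42 mcg/kg/min × 115.3 kg = 48.426 mcg/min
48.426 mcg/min × 60 min/hr = 2905.56 mcg/hr
Concentration = 50 mg ÷ 199 mL = 0.2512563 mg/mL = 251.2563 mcg/mL
Rate = 2905.56 mcg/hr ÷ 251.2563 mcg/mL = 11.56413 mL/hr

11.6 mL/hr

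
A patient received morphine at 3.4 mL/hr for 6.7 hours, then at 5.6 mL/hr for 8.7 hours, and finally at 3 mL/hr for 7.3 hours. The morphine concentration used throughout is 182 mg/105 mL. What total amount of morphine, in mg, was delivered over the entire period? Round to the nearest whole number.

162 mg

Concentration = 182 mg ÷ 105 mL = 1.733333 mg/mL
Stage 1: 3.4 mL/hr × 6.7 hr = 22.78 mL → 22.78 mL × 1.733333 mg/mL = 39.48533 mg
Stage 2: 5.6 mL/hr × 8.7 hr = 48.72 mL → 48.72 mL × 1.733333 mg/mL = 84.448 mg
Stage 3: 3 mL/hr × 7.3 hr = 21.9 mL → 21.9 mL × 1.733333 mg/mL = 37.96 mg
Total = 39.48533 + 84.448 + 37.96 = 161.8933 mg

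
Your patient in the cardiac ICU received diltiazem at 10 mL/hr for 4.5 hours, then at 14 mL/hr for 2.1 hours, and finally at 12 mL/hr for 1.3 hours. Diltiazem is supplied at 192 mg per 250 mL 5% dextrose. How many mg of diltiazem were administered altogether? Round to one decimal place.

Concentration = 192 mg ÷ 250 mL = 0.768 mg/mL
Stage 1: 10 mL/hr × 4.5 hr = 45 mL → 45 mL × 0.768 mg/mL = 34.56 mg
Stage 2: 14 mL/hr × 2.1 hr = 29.4 mL → 29.4 mL × 0.768 mg/mL = 22.5792 mg
Stage 3: 12 mL/hr × 1.3 hr = 15.6 mL → 15.6 mL × 0.768 mg/mL = 11.9808 mg
Total = 34.56 + 22.5792 + 11.9808 = 69.12 mg

69.1 mg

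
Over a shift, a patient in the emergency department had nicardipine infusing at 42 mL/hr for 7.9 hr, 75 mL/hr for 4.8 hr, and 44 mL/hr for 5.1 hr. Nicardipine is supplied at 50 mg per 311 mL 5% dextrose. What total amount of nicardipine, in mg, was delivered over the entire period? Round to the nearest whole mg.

147 mg

Concentration = 50 mg ÷ 311 mL = 0.1607717 mg/mL
Stage 1: 42 mL/hr × 7.9 hr = 331.8 mL → 331.8 mL × 0.1607717 mg/mL = 53.34405 mg
Stage 2: 75 mL/hr × 4.8 hr = 360 mL → 360 mL × 0.1607717 mg/mL = 57.87781 mg
Stage 3: 44 mL/hr × 5.1 hr = 224.4 mL → 224.4 mL × 0.1607717 mg/mL = 36.07717 mg
Total = 53.34405 + 57.87781 + 36.07717 = 147.299 mg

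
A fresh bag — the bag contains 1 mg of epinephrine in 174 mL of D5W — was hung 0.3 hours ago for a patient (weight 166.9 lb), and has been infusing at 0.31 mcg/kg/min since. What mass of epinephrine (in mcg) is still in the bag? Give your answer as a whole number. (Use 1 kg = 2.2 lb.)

577 mcg

Weight = 166.9 lb ÷ 2.2 lb/kg = 75.86364 kg
Dose = 0.31 mcg/kg/min × 75.86364 kg = 23.51773 mcg/min
23.51773 mcg/min × 60 min/hr = 1411.064 mcg/hr
Concentration = 1 mg ÷ 174 mL = 0.005747126 mg/mL = 5.747126 mcg/mL
Rate = 1411.064 mcg/hr ÷ 5.747126 mcg/mL = 245.5251 mL/hr
Volume infused = 245.5251 mL/hr × 0.3 hr = 73.65752 mL
Volume remaining = 174 − 73.65752 = 100.3425 mL
Drug remaining = 100.3425 mL × 5.747126 mcg/mL = 576.6809 mcg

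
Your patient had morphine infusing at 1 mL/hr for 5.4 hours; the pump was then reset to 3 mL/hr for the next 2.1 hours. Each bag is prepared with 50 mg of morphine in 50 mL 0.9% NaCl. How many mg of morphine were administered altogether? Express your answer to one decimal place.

Concentration = 50 mg ÷ 50 mL = 1 mg/mL
Stage 1: 1 mL/hr × 5.4 hr = 5.4 mL → 5.4 mL × 1 mg/mL = 5.4 mg
Stage 2: 3 mL/hr × 2.1 hr = 6.3 mL → 6.3 mL × 1 mg/mL = 6.3 mg
Total = 5.4 + 6.3 = 11.7 mg

11.7 mg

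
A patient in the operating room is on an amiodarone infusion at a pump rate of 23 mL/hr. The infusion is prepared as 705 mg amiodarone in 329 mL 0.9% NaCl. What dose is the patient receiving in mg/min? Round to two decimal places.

Concentration = 705 mg ÷ 329 mL = 2.142857 mg/mL
Drug rate = 23 mL/hr × 2.142857 mg/mL = 49.28571 mg/hr
49.28571 mg/hr ÷ 60 min/hr = 0.8214286 mg/min

0.82 mg/min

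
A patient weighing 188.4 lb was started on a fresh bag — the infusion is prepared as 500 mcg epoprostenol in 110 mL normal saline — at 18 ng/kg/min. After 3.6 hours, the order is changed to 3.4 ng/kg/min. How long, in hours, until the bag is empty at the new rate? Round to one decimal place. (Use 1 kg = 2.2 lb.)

9.6 hours

Initial rate:
Weight = 188.4 lb ÷ 2.2 lb/kg = 85.63636 kg
Dose = 18 ng/kg/min × 85.63636 kg = 1541.455 ng/min
1541.455 ng/min × 60 min/hr = 92487.27 ng/hr
Concentration = 500 mcg ÷ 110 mL = 4.545455 mcg/mL = 4545.455 ng/mL
Rate = 92487.27 ng/hr ÷ 4545.455 ng/mL = 20.3472 mL/hr
Volume infused so far = 20.3472 mL/hr × 3.6 hr = 73.24992 mL
Volume remaining = 110 − 73.24992 = 36.75008 mL
New rate:
Dose = 3.4 ng/kg/min × 85.63636 kg = 291.1636 ng/min
291.1636 ng/min × 60 min/hr = 17469.82 ng/hr
Rate = 17469.82 ng/hr ÷ 4545.455 ng/mL = 3.84336 mL/hr
Time remaining = 36.75008 mL ÷ 3.84336 mL/hr = 9.561967 hr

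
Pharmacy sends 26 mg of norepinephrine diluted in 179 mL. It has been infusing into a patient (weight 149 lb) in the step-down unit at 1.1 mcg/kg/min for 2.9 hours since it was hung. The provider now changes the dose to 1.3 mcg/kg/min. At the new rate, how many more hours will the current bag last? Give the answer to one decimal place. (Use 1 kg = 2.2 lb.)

2.5 hours

Initial rate:
Weight = 149 lb ÷ 2.2 lb/kg = 67.72727 kg
Dose = 1.1 mcg/kg/min × 67.72727 kg = 74.5 mcg/min
74.5 mcg/min × 60 min/hr = 4470 mcg/hr
Concentration = 26 mg ÷ 179 mL = 0.1452514 mg/mL = 145.2514 mcg/mL
Rate = 4470 mcg/hr ÷ 145.2514 mcg/mL = 30.77423 mL/hr
Volume infused so far = 30.77423 mL/hr × 2.9 hr = 89.24527 mL
Volume remaining = 179 − 89.24527 = 89.75473 mL
New rate:
Dose = 1.3 mcg/kg/min × 67.72727 kg = 88.04545 mcg/min
88.04545 mcg/min × 60 min/hr = 5282.727 mcg/hr
Rate = 5282.727 mcg/hr ÷ 145.2514 mcg/mL = 36.36955 mL/hr
Time remaining = 89.75473 mL ÷ 36.36955 mL/hr = 2.467854 hr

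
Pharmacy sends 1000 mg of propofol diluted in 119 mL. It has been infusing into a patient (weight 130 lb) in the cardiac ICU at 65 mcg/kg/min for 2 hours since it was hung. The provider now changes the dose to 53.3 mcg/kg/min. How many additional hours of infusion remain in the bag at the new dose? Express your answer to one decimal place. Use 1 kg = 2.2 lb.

2.9 hours

Initial rate:
Weight = 130 lb ÷ 2.2 lb/kg = 59.09091 kg
Dose = 65 mcg/kg/min × 59.09091 kg = 3840.909 mcg/min
3840.909 mcg/min × 60 min/hr = 230454.5 mcg/hr
Concentration = 1000 mg ÷ 119 mL = 8.403361 mg/mL = 8403.361 mcg/mL
Rate = 230454.5 mcg/hr ÷ 8403.361 mcg/mL = 27.42409 mL/hr
Volume infused so far = 27.42409 mL/hr × 2 hr = 54.84818 mL
Volume remaining = 119 − 54.84818 = 64.15182 mL
New rate:
Dose = 53.3 mcg/kg/min × 59.09091 kg = 3149.545 mcg/min
3149.545 mcg/min × 60 min/hr = 188972.7 mcg/hr
Rate = 188972.7 mcg/hr ÷ 8403.361 mcg/mL = 22.48775 mL/hr
Time remaining = 64.15182 mL ÷ 22.48775 mL/hr = 2.852745 hr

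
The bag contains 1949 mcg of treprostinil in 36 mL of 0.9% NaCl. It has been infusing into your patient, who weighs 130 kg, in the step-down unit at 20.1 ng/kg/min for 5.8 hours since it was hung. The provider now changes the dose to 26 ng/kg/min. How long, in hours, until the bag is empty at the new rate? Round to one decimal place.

Initial rate:
Dose = 20.1 ng/kg/min × 130 kg = 2613 ng/min
2613 ng/min × 60 min/hr = 156780 ng/hr
Concentration = 1949 mcg ÷ 36 mL = 54.13889 mcg/mL = 54138.89 ng/mL
Rate = 156780 ng/hr ÷ 54138.89 ng/mL = 2.895885 mL/hr
Volume infused so far = 2.895885 mL/hr × 5.8 hr = 16.79613 mL
Volume remaining = 36 − 16.79613 = 19.20387 mL
New rate:
Dose = 26 ng/kg/min × 130 kg = 3380 ng/min
3380 ng/min × 60 min/hr = 202800 ng/hr
Rate = 202800 ng/hr ÷ 54138.89 ng/mL = 3.745921 mL/hr
Time remaining = 19.20387 mL ÷ 3.745921 mL/hr = 5.126607 hr

5.1 hours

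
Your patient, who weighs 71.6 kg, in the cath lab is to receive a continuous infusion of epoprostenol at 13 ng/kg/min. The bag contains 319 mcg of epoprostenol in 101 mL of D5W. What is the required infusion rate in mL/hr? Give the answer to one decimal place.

Dose = 13 ng/kg/min × 71.6 kg = 930.8 ng/min
930.8 ng/min × 60 min/hr = 55848 ng/hr
Concentration = 319 mcg ÷ 101 mL = 3.158416 mcg/mL = 3158.416 ng/mL
Rate = 55848 ng/hr ÷ 3158.416 ng/mL = 17.68228 mL/hr

17.7 mL/hr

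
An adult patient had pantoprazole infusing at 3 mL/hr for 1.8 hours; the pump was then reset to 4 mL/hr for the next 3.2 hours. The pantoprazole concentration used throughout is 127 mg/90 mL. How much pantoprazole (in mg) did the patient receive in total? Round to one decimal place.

Concentration = 127 mg ÷ 90 mL = 1.411111 mg/mL
Stage 1: 3 mL/hr × 1.8 hr = 5.4 mL → 5.4 mL × 1.411111 mg/mL = 7.62 mg
Stage 2: 4 mL/hr × 3.2 hr = 12.8 mL → 12.8 mL × 1.411111 mg/mL = 18.06222 mg
Total = 7.62 + 18.06222 = 25.68222 mg

25.7 mg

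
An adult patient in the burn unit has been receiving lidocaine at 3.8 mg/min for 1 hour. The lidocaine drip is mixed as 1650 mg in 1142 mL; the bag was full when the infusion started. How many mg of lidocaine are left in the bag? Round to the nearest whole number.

1422 mg

3.8 mg/min × 60 min/hr = 228 mg/hr
Concentration = 1650 mg ÷ 1142 mL = 1.444834 mg/mL
Rate = 228 mg/hr ÷ 1.444834 mg/mL = 157.8036 mL/hr
Volume infused = 157.8036 mL/hr × 1 hr = 157.8036 mL
Volume remaining = 1142 − 157.8036 = 984.1964 mL
Drug remaining = 984.1964 mL × 1.444834 mg/mL = 1422 mg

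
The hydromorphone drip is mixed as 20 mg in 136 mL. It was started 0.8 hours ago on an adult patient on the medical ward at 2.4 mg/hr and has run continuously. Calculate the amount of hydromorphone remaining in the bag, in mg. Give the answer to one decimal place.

Concentration = 20 mg ÷ 136 mL = 0.1470588 mg/mL
Rate = 2.4 mg/hr ÷ 0.1470588 mg/mL = 16.32 mL/hr
Volume infused = 16.32 mL/hr × 0.8 hr = 13.056 mL
Volume remaining = 136 − 13.056 = 122.944 mL
Drug remaining = 122.944 mL × 0.1470588 mg/mL = 18.08 mg

18.1 mg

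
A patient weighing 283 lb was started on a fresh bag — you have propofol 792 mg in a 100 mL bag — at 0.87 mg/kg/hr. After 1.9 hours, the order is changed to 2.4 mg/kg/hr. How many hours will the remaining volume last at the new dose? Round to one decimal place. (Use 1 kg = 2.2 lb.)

Initial rate:
Weight = 283 lb ÷ 2.2 lb/kg = 128.6364 kg
Dose = 0.87 mg/kg/hr × 128.6364 kg = 111.9136 mg/hr
Concentration = 792 mg ÷ 100 mL = 7.92 mg/mL
Rate = 111.9136 mg/hr ÷ 7.92 mg/mL = 14.13051 mL/hr
Volume infused so far = 14.13051 mL/hr × 1.9 hr = 26.84797 mL
Volume remaining = 100 − 26.84797 = 73.15203 mL
New rate:
Dose = 2.4 mg/kg/hr × 128.6364 kg = 308.7273 mg/hr
Rate = 308.7273 mg/hr ÷ 7.92 mg/mL = 38.98072 mL/hr
Time remaining = 73.15203 mL ÷ 38.98072 mL/hr = 1.876621 hr

1.9 hours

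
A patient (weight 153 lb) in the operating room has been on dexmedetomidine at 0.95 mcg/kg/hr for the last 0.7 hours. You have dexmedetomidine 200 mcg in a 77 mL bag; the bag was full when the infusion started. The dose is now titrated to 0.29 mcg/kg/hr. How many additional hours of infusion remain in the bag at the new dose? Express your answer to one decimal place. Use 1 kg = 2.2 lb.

Initial rate:
Weight = 153 lb ÷ 2.2 lb/kg = 69.54545 kg
Dose = 0.95 mcg/kg/hr × 69.54545 kg = 66.06818 mcg/hr
Concentration = 200 mcg ÷ 77 mL = 2.597403 mcg/mL
Rate = 66.06818 mcg/hr ÷ 2.597403 mcg/mL = 25.43625 mL/hr
Volume infused so far = 25.43625 mL/hr × 0.7 hr = 17.80537 mL
Volume remaining = 77 − 17.80537 = 59.19463 mL
New rate:
Dose = 0.29 mcg/kg/hr × 69.54545 kg = 20.16818 mcg/hr
Rate = 20.16818 mcg/hr ÷ 2.597403 mcg/mL = 7.76475 mL/hr
Time remaining = 59.19463 mL ÷ 7.76475 mL/hr = 7.623507 hr

7.6 hours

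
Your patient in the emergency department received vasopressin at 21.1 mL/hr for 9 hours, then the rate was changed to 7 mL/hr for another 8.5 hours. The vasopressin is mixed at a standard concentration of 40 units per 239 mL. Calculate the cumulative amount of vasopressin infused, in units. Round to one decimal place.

41.7 units

Concentration = 40 units ÷ 239 mL = 0.167364 units/mL
Stage 1: 21.1 mL/hr × 9 hr = 189.9 mL → 189.9 mL × 0.167364 units/mL = 31.78243 units
Stage 2: 7 mL/hr × 8.5 hr = 59.5 mL → 59.5 mL × 0.167364 units/mL = 9.958159 units
Total = 31.78243 + 9.958159 = 41.74059 units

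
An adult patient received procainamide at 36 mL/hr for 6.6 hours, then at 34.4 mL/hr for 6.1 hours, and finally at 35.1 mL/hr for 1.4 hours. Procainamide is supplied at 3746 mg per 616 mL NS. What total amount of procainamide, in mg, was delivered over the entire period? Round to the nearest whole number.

3020 mg

Concentration = 3746 mg ÷ 616 mL = 6.081169 mg/mL
Stage 1: 36 mL/hr × 6.6 hr = 237.6 mL → 237.6 mL × 6.081169 mg/mL = 1444.886 mg
Stage 2: 34.4 mL/hr × 6.1 hr = 209.84 mL → 209.84 mL × 6.081169 mg/mL = 1276.072 mg
Stage 3: 35.1 mL/hr × 1.4 hr = 49.14 mL → 49.14 mL × 6.081169 mg/mL = 298.8286 mg
Total = 1444.886 + 1276.072 + 298.8286 = 3019.787 mg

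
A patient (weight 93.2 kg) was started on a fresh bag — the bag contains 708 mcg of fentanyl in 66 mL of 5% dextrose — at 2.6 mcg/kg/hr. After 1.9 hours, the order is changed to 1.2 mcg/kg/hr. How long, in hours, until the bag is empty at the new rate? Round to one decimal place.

Initial rate:
Dose = 2.6 mcg/kg/hr × 93.2 kg = 242.32 mcg/hr
Concentration = 708 mcg ÷ 66 mL = 10.72727 mcg/mL
Rate = 242.32 mcg/hr ÷ 10.72727 mcg/mL = 22.58915 mL/hr
Volume infused so far = 22.58915 mL/hr × 1.9 hr = 42.91939 mL
Volume remaining = 66 − 42.91939 = 23.08061 mL
New rate:
Dose = 1.2 mcg/kg/hr × 93.2 kg = 111.84 mcg/hr
Rate = 111.84 mcg/hr ÷ 10.72727 mcg/mL = 10.42576 mL/hr
Time remaining = 23.08061 mL ÷ 10.42576 mL/hr = 2.213805 hr

2.2 hours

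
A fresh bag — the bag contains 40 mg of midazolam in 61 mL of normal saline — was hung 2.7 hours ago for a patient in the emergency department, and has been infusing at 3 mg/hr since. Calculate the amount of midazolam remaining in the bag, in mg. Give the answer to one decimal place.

Concentration = 40 mg ÷ 61 mL = 0.6557377 mg/mL
Rate = 3 mg/hr ÷ 0.6557377 mg/mL = 4.575 mL/hr
Volume infused = 4.575 mL/hr × 2.7 hr = 12.3525 mL
Volume remaining = 61 − 12.3525 = 48.6475 mL
Drug remaining = 48.6475 mL × 0.6557377 mg/mL = 31.9 mg

31.9 mg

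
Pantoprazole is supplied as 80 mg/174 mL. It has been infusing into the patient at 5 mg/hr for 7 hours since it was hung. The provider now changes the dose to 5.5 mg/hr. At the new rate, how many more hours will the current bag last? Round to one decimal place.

Initial rate:
Concentration = 80 mg ÷ 174 mL = 0.4597701 mg/mL
Rate = 5 mg/hr ÷ 0.4597701 mg/mL = 10.875 mL/hr
Volume infused so far = 10.875 mL/hr × 7 hr = 76.125 mL
Volume remaining = 174 − 76.125 = 97.875 mL
New rate:
Rate = 5.5 mg/hr ÷ 0.4597701 mg/mL = 11.9625 mL/hr
Time remaining = 97.875 mL ÷ 11.9625 mL/hr = 8.181818 hr

8.2 hours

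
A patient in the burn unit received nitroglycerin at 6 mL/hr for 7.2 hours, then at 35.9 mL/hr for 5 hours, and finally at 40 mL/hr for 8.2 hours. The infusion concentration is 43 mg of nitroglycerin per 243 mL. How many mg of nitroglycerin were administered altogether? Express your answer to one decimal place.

97.4 mg

Concentration = 43 mg ÷ 243 mL = 0.1769547 mg/mL
Stage 1: 6 mL/hr × 7.2 hr = 43.2 mL → 43.2 mL × 0.1769547 mg/mL = 7.644444 mg
Stage 2: 35.9 mL/hr × 5 hr = 179.5 mL → 179.5 mL × 0.1769547 mg/mL = 31.76337 mg
Stage 3: 40 mL/hr × 8.2 hr = 328 mL → 328 mL × 0.1769547 mg/mL = 58.04115 mg
Total = 7.644444 + 31.76337 + 58.04115 = 97.44897 mg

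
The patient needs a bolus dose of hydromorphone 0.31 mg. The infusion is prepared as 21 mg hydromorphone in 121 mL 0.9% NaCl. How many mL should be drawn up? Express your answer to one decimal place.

Concentration = 21 mg ÷ 121 mL = 0.1735537 mg/mL
Volume = 0.31 mg ÷ 0.1735537 mg/mL = 1.78619 mL

1.8 mL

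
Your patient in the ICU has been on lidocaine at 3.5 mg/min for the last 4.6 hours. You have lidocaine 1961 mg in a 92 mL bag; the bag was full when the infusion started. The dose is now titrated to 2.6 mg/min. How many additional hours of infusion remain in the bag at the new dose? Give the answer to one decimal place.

6.4 hours

Initial rate:
3.5 mg/min × 60 min/hr = 210 mg/hr
Concentration = 1961 mg ÷ 92 mL = 21.31522 mg/mL
Rate = 210 mg/hr ÷ 21.31522 mg/mL = 9.852116 mL/hr
Volume infused so far = 9.852116 mL/hr × 4.6 hr = 45.31973 mL
Volume remaining = 92 − 45.31973 = 46.68027 mL
New rate:
2.6 mg/min × 60 min/hr = 156 mg/hr
Rate = 156 mg/hr ÷ 21.31522 mg/mL = 7.318715 mL/hr
Time remaining = 46.68027 mL ÷ 7.318715 mL/hr = 6.378205 hr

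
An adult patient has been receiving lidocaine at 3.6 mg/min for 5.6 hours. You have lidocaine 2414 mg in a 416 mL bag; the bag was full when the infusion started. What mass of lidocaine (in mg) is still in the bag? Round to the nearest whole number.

1204 mg

3.6 mg/min × 60 min/hr = 216 mg/hr
Concentration = 2414 mg ÷ 416 mL = 5.802885 mg/mL
Rate = 216 mg/hr ÷ 5.802885 mg/mL = 37.22287 mL/hr
Volume infused = 37.22287 mL/hr × 5.6 hr = 208.4481 mL
Volume remaining = 416 − 208.4481 = 207.5519 mL
Drug remaining = 207.5519 mL × 5.802885 mg/mL = 1204.4 mg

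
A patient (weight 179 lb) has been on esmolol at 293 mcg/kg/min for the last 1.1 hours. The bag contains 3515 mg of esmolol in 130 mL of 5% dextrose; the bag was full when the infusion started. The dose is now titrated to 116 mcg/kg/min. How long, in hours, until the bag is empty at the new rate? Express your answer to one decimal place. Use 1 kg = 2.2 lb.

Initial rate:
Weight = 179 lb ÷ 2.2 lb/kg = 81.36364 kg
Dose = 293 mcg/kg/min × 81.36364 kg = 23839.55 mcg/min
23839.55 mcg/min × 60 min/hr = 1430373 mcg/hr
Concentration = 3515 mg ÷ 130 mL = 27.03846 mg/mL = 27038.46 mcg/mL
Rate = 1430373 mcg/hr ÷ 27038.46 mcg/mL = 52.90141 mL/hr
Volume infused so far = 52.90141 mL/hr × 1.1 hr = 58.19155 mL
Volume remaining = 130 − 58.19155 = 71.80845 mL
New rate:
Dose = 116 mcg/kg/min × 81.36364 kg = 9438.182 mcg/min
9438.182 mcg/min × 60 min/hr = 566290.9 mcg/hr
Rate = 566290.9 mcg/hr ÷ 27038.46 mcg/mL = 20.9439 mL/hr
Time remaining = 71.80845 mL ÷ 20.9439 mL/hr = 3.428609 hr

3.4 hours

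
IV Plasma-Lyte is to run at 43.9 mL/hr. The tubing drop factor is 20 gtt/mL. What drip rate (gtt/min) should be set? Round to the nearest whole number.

43.9 mL/hr ÷ 60 min/hr = 0.7316667 mL/min
0.7316667 mL/min × 20 gtt/mL = 14.63333 gtt/min

15 gtt/min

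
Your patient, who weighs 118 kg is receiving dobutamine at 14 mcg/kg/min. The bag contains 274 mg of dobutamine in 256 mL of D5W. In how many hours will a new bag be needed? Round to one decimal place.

Dose = 14 mcg/kg/min × 118 kg = 1652 mcg/min
1652 mcg/min × 60 min/hr = 99120 mcg/hr
Concentration = 274 mg ÷ 256 mL = 1.070312 mg/mL = 1070.312 mcg/mL
Rate = 99120 mcg/hr ÷ 1070.312 mcg/mL = 92.60847 mL/hr
Duration = 256 mL ÷ 92.60847 mL/hr = 2.764326 hr

2.8 hours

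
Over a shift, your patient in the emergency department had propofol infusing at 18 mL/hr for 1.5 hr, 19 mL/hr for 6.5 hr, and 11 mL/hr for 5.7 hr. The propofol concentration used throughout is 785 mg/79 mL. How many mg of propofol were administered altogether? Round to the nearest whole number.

Concentration = 785 mg ÷ 79 mL = 9.936709 mg/mL
Stage 1: 18 mL/hr × 1.5 hr = 27 mL → 27 mL × 9.936709 mg/mL = 268.2911 mg
Stage 2: 19 mL/hr × 6.5 hr = 123.5 mL → 123.5 mL × 9.936709 mg/mL = 1227.184 mg
Stage 3: 11 mL/hr × 5.7 hr = 62.7 mL → 62.7 mL × 9.936709 mg/mL = 623.0316 mg
Total = 268.2911 + 1227.184 + 623.0316 = 2118.506 mg

2119 mg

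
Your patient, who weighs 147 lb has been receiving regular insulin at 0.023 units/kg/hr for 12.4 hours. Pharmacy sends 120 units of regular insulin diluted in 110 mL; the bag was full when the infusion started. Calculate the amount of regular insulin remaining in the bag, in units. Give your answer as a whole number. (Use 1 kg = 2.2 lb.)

101 units

Weight = 147 lb ÷ 2.2 lb/kg = 66.81818 kg
Dose = 0.023 units/kg/hr × 66.81818 kg = 1.536818 units/hr
Concentration = 120 units ÷ 110 mL = 1.090909 units/mL
Rate = 1.536818 units/hr ÷ 1.090909 units/mL = 1.40875 mL/hr
Volume infused = 1.40875 mL/hr × 12.4 hr = 17.4685 mL
Volume remaining = 110 − 17.4685 = 92.5315 mL
Drug remaining = 92.5315 mL × 1.090909 units/mL = 100.9435 units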